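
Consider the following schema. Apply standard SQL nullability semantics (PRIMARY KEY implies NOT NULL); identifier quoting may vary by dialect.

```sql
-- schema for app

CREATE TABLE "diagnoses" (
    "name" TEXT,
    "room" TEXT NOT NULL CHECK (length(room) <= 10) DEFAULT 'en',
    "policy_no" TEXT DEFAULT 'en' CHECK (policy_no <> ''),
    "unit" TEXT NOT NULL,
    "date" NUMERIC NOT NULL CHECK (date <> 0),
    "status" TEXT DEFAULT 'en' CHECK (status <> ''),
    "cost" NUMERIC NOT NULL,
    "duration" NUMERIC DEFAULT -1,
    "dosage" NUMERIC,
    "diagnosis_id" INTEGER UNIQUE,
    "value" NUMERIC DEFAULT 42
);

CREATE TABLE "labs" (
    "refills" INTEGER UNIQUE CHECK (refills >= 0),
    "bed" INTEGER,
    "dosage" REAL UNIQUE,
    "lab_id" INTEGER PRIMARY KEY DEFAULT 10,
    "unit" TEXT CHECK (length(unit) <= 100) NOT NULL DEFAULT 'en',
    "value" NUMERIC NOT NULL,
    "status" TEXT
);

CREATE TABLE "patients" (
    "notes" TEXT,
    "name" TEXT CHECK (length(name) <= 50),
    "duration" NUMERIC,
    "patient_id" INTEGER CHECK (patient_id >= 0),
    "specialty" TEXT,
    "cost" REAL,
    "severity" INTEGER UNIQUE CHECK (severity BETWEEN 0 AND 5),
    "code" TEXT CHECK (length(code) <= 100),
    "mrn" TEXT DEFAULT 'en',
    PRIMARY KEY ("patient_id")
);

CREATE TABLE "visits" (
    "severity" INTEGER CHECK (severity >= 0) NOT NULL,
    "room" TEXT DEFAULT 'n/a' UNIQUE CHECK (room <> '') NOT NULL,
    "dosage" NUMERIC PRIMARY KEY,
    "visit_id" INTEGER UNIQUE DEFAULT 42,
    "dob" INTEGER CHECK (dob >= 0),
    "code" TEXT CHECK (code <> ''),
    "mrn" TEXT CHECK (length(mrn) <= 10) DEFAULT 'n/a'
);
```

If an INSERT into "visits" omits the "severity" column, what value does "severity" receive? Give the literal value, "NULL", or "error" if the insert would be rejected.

severity has no DEFAULT clause.
Omitting it would insert NULL, but it is declared NOT NULL, so the INSERT fails.

error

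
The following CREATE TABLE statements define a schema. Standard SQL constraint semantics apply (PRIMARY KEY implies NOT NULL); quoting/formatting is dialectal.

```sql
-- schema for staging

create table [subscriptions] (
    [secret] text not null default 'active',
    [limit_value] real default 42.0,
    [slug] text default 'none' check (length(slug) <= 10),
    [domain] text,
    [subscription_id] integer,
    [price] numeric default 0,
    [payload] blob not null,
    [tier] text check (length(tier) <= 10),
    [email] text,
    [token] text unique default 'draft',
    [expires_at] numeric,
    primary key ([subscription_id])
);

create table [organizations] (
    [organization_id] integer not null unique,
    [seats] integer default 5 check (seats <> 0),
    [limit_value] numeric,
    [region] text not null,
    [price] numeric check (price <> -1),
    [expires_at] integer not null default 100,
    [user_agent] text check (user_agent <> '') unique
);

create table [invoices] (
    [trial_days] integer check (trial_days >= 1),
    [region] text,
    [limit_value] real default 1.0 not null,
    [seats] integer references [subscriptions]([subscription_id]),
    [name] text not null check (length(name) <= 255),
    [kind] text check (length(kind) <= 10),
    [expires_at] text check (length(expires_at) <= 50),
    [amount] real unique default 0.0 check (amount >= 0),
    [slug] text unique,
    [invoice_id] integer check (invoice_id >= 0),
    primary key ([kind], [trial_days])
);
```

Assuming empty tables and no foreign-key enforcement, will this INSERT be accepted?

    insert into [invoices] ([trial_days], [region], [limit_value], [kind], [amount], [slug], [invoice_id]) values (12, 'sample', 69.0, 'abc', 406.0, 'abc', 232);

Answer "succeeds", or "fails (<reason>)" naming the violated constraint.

fails (NOT NULL on name)

name is omitted from the column list and has no DEFAULT, so it would receive NULL.
But name is declared NOT NULL.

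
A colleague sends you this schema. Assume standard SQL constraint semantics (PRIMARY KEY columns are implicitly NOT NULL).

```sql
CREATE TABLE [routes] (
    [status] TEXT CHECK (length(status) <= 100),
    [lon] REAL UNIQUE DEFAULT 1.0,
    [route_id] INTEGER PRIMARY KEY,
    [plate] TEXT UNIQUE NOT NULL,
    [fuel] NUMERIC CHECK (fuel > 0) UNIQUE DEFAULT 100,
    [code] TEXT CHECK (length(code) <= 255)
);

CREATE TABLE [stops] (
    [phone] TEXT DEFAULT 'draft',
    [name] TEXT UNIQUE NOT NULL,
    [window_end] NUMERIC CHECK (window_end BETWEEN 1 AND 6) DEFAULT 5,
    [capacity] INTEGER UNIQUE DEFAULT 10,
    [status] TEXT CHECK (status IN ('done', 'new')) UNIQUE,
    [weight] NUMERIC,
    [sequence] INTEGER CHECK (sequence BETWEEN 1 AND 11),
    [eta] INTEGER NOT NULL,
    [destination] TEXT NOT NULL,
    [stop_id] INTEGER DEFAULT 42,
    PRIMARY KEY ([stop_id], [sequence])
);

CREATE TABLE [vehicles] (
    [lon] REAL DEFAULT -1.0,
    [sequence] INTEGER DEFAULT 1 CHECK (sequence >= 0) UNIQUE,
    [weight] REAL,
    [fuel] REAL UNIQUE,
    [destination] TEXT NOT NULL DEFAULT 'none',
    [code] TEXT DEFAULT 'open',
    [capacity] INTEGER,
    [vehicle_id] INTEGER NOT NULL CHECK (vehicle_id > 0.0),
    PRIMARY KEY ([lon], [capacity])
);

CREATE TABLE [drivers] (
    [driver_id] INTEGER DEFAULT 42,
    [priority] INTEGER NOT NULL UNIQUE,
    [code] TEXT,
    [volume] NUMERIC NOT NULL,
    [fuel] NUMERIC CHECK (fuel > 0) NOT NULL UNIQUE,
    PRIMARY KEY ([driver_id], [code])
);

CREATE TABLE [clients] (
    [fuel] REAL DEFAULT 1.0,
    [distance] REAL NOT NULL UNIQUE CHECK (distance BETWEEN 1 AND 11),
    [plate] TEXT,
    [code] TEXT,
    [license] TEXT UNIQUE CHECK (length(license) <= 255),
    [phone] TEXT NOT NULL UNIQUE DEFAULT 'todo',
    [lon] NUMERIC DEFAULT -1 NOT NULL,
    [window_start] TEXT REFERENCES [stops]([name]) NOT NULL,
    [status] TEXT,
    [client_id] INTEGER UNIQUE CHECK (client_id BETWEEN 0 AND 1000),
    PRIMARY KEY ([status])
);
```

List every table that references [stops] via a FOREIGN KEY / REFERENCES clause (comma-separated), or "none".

- clients.window_start references stops(name).

clients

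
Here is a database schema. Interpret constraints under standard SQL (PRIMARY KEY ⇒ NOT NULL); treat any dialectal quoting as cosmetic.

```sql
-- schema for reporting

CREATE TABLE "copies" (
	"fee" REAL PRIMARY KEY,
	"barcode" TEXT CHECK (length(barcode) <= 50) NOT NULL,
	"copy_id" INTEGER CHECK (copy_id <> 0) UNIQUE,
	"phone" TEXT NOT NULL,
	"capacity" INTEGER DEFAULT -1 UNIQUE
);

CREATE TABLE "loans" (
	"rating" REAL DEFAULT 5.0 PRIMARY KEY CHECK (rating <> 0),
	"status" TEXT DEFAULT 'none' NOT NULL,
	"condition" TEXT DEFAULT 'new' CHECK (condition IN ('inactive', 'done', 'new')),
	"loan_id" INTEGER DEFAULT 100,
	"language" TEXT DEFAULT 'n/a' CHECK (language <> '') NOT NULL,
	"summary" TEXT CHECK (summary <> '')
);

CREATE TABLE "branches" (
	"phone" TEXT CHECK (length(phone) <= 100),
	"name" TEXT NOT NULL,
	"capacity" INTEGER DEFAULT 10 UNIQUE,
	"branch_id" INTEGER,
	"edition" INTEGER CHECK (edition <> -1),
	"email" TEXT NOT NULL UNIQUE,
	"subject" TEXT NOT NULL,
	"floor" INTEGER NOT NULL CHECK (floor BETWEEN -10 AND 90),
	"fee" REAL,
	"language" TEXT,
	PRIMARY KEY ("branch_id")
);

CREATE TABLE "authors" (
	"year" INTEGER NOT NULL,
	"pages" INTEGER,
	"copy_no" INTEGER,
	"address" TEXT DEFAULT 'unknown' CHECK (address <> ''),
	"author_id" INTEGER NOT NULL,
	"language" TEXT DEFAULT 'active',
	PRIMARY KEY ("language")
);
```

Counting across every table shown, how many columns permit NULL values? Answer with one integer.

copies: 2 nullable (copy_id, capacity — PK (fee) and explicit NOT NULL columns excluded).
loans: 3 nullable (condition, loan_id, summary — PK (rating) and explicit NOT NULL columns excluded).
branches: 5 nullable (phone, capacity, edition, fee, language — PK (branch_id) and explicit NOT NULL columns excluded).
authors: 3 nullable (pages, copy_no, address — PK (language) and explicit NOT NULL columns excluded).
Total: 2 + 3 + 5 + 3 = 13.

13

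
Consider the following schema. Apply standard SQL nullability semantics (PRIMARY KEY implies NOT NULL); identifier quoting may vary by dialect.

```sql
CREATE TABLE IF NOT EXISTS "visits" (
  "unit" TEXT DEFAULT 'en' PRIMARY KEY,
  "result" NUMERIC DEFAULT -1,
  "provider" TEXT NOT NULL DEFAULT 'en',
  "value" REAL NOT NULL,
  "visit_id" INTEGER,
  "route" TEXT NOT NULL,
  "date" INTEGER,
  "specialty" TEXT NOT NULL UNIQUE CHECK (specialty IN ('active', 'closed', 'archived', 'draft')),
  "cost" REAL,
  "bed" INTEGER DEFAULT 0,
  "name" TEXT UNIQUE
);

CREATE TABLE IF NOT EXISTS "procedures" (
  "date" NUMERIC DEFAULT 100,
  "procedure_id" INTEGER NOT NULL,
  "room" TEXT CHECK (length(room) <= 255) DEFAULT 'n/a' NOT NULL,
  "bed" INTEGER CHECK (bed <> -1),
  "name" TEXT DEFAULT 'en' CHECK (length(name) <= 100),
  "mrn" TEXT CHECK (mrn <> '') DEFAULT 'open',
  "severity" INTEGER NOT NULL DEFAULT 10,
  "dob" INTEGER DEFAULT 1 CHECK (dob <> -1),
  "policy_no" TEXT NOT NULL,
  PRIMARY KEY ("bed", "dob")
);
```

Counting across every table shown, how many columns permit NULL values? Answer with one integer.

9

visits: 6 nullable (result, visit_id, date, cost, bed, name — PK (unit) and explicit NOT NULL columns excluded).
procedures: 3 nullable (date, name, mrn — PK (bed, dob) and explicit NOT NULL columns excluded).
Total: 6 + 3 = 9.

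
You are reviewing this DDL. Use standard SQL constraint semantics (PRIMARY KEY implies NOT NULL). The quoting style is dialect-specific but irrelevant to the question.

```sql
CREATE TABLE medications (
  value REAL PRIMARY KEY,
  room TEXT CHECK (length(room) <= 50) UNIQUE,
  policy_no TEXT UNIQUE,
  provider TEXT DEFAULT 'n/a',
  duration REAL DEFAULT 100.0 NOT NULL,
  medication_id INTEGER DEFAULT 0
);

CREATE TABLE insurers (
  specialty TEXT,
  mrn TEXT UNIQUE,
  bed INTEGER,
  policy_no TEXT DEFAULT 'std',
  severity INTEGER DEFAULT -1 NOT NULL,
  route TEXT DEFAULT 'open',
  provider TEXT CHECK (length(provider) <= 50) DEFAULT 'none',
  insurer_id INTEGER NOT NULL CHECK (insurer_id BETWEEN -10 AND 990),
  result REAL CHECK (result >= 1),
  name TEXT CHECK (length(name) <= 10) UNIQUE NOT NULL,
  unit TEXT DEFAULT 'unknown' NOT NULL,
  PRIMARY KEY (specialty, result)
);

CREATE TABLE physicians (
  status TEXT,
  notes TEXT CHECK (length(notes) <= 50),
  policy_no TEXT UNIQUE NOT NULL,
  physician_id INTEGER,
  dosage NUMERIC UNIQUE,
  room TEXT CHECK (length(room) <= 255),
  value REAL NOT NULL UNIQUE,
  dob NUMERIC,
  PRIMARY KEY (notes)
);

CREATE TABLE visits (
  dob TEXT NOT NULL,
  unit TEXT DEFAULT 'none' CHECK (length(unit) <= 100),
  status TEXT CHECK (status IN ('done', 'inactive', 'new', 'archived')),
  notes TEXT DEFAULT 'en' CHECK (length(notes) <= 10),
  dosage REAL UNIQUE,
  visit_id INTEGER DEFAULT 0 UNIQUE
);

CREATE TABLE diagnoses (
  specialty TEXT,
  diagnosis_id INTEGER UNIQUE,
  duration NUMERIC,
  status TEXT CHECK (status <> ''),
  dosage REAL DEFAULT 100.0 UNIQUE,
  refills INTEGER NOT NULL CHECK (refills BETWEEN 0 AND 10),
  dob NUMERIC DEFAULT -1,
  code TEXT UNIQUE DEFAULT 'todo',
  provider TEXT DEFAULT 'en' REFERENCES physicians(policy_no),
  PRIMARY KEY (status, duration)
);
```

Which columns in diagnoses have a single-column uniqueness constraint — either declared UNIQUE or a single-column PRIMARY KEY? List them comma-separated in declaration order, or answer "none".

- specialty: no UNIQUE or single-column PK constraint.
- diagnosis_id: declared UNIQUE → unique.
- duration: part of a composite PRIMARY KEY — only the tuple is unique, not this column on its own.
- status: part of a composite PRIMARY KEY — only the tuple is unique, not this column on its own.
- dosage: declared UNIQUE → unique.
- refills: no UNIQUE or single-column PK constraint.
- dob: no UNIQUE or single-column PK constraint.
- code: declared UNIQUE → unique.
- provider: no UNIQUE or single-column PK constraint.

diagnosis_id, dosage, code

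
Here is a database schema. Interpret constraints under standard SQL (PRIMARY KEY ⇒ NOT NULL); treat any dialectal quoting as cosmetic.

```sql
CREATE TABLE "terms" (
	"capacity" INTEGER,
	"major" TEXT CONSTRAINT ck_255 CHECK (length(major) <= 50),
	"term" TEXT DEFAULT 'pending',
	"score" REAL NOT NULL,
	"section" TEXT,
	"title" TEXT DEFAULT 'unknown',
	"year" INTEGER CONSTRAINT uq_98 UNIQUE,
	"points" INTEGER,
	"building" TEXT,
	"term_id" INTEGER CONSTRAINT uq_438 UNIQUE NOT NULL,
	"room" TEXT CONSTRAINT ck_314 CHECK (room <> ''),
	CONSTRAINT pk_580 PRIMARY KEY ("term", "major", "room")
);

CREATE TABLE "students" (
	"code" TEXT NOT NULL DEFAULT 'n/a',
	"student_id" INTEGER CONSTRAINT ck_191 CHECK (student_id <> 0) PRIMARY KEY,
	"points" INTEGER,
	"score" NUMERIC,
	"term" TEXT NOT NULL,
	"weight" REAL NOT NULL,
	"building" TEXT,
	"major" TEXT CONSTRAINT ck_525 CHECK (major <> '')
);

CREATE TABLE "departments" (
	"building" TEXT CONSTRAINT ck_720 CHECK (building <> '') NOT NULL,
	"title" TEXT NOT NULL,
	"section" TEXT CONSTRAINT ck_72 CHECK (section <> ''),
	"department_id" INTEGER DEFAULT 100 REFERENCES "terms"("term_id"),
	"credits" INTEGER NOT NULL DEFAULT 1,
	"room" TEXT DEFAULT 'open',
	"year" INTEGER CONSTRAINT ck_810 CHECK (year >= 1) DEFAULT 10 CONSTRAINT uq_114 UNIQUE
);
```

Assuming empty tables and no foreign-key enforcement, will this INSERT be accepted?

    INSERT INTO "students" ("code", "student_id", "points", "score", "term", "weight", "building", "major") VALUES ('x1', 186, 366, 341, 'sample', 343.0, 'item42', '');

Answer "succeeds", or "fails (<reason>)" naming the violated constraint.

The value '' for major violates CHECK (major <> '').

fails (CHECK on major)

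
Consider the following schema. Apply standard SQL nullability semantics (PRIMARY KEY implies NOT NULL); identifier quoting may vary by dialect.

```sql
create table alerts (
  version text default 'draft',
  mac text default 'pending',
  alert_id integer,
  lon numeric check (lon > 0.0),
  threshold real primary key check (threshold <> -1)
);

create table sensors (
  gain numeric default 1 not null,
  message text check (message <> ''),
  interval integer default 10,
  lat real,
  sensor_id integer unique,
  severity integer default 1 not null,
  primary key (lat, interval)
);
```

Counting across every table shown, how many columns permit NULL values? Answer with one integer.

6

alerts: 4 nullable (version, mac, alert_id, lon — PK (threshold) and explicit NOT NULL columns excluded).
sensors: 2 nullable (message, sensor_id — PK (lat, interval) and explicit NOT NULL columns excluded).
Total: 4 + 2 = 6.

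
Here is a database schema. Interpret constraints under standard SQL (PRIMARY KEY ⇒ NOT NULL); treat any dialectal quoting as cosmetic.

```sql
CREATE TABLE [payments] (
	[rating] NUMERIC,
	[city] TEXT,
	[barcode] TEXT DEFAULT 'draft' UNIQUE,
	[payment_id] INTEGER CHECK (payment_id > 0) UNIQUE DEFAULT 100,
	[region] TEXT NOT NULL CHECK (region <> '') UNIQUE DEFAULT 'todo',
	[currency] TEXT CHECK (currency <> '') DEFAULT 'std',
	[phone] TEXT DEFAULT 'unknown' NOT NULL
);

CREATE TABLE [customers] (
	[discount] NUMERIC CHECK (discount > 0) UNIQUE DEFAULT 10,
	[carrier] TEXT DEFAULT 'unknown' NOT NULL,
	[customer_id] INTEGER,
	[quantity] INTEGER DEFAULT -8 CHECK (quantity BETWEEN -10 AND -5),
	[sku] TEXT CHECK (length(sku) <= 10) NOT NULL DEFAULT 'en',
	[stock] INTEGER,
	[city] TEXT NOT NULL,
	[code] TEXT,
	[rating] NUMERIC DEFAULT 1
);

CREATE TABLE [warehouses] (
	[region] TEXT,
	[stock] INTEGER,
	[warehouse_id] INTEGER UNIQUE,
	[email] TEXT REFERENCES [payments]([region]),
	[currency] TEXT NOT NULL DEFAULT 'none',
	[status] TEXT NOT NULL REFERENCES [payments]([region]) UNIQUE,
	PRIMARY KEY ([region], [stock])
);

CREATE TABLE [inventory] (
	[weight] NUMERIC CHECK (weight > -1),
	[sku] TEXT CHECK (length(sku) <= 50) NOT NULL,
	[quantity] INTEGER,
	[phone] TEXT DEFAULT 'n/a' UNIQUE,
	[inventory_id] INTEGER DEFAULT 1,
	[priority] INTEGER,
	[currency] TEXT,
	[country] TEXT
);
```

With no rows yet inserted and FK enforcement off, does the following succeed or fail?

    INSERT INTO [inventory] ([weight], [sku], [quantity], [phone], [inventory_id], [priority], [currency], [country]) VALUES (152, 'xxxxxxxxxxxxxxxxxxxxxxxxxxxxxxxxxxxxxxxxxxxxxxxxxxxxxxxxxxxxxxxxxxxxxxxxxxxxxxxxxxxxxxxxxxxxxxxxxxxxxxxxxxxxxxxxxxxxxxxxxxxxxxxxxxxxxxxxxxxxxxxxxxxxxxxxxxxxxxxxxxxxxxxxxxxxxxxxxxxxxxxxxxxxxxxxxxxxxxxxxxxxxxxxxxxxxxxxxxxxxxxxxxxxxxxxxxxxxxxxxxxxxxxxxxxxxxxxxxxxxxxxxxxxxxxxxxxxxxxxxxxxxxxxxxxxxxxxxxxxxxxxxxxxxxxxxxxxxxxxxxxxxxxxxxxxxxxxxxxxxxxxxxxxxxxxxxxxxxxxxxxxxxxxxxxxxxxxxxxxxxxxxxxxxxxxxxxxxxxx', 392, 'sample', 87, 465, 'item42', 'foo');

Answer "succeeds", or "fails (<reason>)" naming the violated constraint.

fails (CHECK on sku)

The value 'xxxxxxxxxxxxxxxxxxxxxxxxxxxxxxxxxxxxxxxxxxxxxxxxxxxxxxxxxxxxxxxxxxxxxxxxxxxxxxxxxxxxxxxxxxxxxxxxxxxxxxxxxxxxxxxxxxxxxxxxxxxxxxxxxxxxxxxxxxxxxxxxxxxxxxxxxxxxxxxxxxxxxxxxxxxxxxxxxxxxxxxxxxxxxxxxxxxxxxxxxxxxxxxxxxxxxxxxxxxxxxxxxxxxxxxxxxxxxxxxxxxxxxxxxxxxxxxxxxxxxxxxxxxxxxxxxxxxxxxxxxxxxxxxxxxxxxxxxxxxxxxxxxxxxxxxxxxxxxxxxxxxxxxxxxxxxxxxxxxxxxxxxxxxxxxxxxxxxxxxxxxxxxxxxxxxxxxxxxxxxxxxxxxxxxxxxxxxxxxx' for sku violates CHECK (length(sku) <= 50).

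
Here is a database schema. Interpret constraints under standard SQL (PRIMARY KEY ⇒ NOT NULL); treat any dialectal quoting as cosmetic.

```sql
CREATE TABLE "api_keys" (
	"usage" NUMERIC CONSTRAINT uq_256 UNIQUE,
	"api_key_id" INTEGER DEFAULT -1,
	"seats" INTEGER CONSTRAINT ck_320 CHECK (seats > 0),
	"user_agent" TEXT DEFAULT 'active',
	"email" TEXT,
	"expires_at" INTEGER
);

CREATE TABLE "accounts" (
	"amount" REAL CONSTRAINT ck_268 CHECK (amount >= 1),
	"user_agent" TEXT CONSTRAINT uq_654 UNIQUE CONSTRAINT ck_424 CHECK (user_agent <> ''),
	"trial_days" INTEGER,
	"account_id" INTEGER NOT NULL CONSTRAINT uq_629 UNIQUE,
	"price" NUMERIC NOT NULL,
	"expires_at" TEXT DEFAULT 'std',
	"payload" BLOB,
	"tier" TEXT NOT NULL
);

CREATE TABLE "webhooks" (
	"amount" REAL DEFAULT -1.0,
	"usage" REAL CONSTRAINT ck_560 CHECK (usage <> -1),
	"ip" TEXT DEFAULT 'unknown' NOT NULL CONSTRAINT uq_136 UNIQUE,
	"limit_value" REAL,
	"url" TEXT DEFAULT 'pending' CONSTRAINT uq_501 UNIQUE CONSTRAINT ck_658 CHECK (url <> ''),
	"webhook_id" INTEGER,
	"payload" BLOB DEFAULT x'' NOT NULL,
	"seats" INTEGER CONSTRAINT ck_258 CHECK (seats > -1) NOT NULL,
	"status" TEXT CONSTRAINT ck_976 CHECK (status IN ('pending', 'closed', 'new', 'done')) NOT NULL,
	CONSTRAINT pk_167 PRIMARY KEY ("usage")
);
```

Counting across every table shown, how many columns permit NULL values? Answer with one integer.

api_keys: 6 nullable (usage, api_key_id, seats, user_agent, email, expires_at — PK none and explicit NOT NULL columns excluded).
accounts: 5 nullable (amount, user_agent, trial_days, expires_at, payload — PK none and explicit NOT NULL columns excluded).
webhooks: 4 nullable (amount, limit_value, url, webhook_id — PK (usage) and explicit NOT NULL columns excluded).
Total: 6 + 5 + 4 = 15.

15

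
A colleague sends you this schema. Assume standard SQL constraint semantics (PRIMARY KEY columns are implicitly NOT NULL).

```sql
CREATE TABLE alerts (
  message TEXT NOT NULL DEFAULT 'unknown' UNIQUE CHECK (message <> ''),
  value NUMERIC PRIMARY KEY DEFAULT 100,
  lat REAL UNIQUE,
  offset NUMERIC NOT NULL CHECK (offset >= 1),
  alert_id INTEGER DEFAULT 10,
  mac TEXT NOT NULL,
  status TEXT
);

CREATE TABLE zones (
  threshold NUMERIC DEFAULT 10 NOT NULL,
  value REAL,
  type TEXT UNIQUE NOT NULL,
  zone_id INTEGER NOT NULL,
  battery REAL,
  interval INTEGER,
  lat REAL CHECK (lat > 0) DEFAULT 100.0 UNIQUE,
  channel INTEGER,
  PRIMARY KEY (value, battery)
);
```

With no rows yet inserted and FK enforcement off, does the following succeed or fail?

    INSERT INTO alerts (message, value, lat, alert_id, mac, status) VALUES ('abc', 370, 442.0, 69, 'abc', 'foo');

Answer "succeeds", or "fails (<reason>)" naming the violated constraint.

offset is omitted from the column list and has no DEFAULT, so it would receive NULL.
But offset is declared NOT NULL.

fails (NOT NULL on offset)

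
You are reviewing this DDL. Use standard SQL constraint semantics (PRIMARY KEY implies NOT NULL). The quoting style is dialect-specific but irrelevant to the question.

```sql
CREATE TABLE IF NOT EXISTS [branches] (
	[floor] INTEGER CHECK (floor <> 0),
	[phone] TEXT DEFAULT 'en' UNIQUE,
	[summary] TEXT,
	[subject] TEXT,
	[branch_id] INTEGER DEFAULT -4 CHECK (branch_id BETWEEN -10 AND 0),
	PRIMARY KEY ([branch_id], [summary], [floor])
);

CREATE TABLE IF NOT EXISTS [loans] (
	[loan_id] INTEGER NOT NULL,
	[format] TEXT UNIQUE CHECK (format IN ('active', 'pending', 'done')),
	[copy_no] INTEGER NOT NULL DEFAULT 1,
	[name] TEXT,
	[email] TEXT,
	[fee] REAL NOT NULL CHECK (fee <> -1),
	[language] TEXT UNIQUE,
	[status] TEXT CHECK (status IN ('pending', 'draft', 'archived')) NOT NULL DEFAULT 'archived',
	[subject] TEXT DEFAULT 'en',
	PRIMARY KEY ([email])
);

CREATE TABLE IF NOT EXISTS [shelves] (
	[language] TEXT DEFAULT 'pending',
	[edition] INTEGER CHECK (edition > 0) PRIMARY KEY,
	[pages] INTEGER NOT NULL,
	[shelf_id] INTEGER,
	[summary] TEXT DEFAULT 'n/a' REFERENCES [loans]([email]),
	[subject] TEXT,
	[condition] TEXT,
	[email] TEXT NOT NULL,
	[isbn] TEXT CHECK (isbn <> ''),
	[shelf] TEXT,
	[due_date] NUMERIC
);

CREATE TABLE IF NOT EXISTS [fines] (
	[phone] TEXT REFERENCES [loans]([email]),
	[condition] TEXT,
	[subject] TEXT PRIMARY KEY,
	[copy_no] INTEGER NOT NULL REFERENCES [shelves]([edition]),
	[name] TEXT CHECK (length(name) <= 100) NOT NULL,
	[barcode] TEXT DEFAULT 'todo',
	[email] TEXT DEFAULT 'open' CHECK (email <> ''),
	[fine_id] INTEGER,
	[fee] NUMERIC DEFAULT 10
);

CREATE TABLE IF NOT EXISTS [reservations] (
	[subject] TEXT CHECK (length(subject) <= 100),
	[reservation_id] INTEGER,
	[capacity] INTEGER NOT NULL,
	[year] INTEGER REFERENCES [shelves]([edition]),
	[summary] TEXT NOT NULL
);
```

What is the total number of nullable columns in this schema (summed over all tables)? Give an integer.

branches: 2 nullable (phone, subject — PK (branch_id, summary, floor) and explicit NOT NULL columns excluded).
loans: 4 nullable (format, name, language, subject — PK (email) and explicit NOT NULL columns excluded).
shelves: 8 nullable (language, shelf_id, summary, subject, condition, isbn, shelf, due_date — PK (edition) and explicit NOT NULL columns excluded).
fines: 6 nullable (phone, condition, barcode, email, fine_id, fee — PK (subject) and explicit NOT NULL columns excluded).
reservations: 3 nullable (subject, reservation_id, year — PK none and explicit NOT NULL columns excluded).
Total: 2 + 4 + 8 + 6 + 3 = 23.

23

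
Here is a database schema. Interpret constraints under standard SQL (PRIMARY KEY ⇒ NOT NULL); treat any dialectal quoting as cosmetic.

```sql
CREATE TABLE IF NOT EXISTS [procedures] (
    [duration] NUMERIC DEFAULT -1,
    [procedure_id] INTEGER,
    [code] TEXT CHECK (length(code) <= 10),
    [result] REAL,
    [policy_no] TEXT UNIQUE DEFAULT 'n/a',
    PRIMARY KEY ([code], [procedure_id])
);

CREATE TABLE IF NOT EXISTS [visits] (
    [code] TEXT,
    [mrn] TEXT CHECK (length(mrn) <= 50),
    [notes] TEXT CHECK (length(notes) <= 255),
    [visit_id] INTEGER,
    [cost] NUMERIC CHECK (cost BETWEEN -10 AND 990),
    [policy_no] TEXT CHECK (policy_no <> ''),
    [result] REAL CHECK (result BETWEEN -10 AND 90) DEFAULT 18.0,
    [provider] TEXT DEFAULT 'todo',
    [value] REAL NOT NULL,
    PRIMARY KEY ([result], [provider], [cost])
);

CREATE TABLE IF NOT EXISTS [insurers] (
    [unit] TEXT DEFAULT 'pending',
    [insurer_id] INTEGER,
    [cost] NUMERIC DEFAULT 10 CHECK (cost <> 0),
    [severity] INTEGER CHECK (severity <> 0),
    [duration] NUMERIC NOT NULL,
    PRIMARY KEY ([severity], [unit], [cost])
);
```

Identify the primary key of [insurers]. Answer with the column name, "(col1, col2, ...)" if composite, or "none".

A table-level PRIMARY KEY clause names 3 columns: severity, unit, cost.
This is a composite key — the combination is unique, not each column individually.

(severity, unit, cost)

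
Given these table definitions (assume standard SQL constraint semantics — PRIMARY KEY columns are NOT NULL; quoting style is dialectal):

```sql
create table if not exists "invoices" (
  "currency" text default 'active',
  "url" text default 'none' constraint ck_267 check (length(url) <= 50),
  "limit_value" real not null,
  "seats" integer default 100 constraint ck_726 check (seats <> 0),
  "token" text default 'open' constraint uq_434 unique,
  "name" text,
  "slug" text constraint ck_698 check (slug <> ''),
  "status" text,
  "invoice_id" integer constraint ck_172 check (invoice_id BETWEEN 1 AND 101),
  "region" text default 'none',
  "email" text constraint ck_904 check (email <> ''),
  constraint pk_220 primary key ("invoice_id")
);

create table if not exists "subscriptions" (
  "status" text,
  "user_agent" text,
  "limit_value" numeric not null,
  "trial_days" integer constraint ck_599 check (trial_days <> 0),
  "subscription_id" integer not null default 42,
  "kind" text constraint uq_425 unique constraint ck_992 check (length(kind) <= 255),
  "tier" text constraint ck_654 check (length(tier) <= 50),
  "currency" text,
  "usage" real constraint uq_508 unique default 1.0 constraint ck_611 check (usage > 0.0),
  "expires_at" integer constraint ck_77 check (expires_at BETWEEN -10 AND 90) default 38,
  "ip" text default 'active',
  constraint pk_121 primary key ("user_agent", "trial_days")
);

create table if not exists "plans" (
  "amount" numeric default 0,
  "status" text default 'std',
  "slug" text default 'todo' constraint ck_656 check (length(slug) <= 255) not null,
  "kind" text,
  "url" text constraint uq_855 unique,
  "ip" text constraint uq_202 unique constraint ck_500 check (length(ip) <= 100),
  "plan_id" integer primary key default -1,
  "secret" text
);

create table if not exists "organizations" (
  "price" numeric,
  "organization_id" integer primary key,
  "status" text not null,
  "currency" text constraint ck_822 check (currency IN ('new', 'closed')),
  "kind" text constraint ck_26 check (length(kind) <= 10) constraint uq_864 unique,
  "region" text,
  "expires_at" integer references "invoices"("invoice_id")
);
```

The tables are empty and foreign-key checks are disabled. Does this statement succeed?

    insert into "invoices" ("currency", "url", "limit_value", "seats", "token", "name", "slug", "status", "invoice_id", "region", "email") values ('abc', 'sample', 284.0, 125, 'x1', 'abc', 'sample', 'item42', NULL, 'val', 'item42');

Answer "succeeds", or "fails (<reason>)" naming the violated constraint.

fails (NOT NULL on invoice_id)

invoice_id is explicitly set to NULL, but invoice_id is part of the PRIMARY KEY (implied NOT NULL).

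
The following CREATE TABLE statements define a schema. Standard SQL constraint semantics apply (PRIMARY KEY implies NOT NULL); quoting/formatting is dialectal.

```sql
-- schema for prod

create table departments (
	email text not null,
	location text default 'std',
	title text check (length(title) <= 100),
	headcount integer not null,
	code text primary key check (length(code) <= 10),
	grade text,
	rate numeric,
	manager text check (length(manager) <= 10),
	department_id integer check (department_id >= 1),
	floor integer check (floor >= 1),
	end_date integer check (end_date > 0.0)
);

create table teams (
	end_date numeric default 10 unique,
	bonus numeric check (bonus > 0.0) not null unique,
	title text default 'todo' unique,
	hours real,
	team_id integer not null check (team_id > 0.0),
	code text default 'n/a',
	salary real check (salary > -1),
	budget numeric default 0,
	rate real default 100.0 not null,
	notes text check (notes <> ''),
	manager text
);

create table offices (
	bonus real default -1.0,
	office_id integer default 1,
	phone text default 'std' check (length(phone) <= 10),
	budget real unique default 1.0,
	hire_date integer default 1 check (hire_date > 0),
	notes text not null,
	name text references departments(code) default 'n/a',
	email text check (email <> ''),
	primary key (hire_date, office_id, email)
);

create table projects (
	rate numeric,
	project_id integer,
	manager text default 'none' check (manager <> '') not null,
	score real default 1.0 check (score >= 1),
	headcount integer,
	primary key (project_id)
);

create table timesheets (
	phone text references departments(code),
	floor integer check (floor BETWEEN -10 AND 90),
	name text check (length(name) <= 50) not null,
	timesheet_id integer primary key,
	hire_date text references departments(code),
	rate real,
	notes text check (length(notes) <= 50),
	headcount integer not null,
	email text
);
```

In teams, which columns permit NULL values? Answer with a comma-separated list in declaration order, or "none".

- end_date: UNIQUE does not imply NOT NULL → nullable.
- bonus: declared NOT NULL → not nullable.
- title: UNIQUE does not imply NOT NULL → nullable.
- hours: no NOT NULL constraint applies → nullable.
- team_id: declared NOT NULL → not nullable.
- code: DEFAULT only fills an omitted column; an explicit NULL is still allowed → nullable.
- salary: CHECK does not forbid NULL (a CHECK constraint passes when its expression is NULL) → nullable.
- budget: DEFAULT only fills an omitted column; an explicit NULL is still allowed → nullable.
- rate: declared NOT NULL → not nullable.
- notes: CHECK does not forbid NULL (a CHECK constraint passes when its expression is NULL) → nullable.
- manager: no NOT NULL constraint applies → nullable.

end_date, title, hours, code, salary, budget, notes, manager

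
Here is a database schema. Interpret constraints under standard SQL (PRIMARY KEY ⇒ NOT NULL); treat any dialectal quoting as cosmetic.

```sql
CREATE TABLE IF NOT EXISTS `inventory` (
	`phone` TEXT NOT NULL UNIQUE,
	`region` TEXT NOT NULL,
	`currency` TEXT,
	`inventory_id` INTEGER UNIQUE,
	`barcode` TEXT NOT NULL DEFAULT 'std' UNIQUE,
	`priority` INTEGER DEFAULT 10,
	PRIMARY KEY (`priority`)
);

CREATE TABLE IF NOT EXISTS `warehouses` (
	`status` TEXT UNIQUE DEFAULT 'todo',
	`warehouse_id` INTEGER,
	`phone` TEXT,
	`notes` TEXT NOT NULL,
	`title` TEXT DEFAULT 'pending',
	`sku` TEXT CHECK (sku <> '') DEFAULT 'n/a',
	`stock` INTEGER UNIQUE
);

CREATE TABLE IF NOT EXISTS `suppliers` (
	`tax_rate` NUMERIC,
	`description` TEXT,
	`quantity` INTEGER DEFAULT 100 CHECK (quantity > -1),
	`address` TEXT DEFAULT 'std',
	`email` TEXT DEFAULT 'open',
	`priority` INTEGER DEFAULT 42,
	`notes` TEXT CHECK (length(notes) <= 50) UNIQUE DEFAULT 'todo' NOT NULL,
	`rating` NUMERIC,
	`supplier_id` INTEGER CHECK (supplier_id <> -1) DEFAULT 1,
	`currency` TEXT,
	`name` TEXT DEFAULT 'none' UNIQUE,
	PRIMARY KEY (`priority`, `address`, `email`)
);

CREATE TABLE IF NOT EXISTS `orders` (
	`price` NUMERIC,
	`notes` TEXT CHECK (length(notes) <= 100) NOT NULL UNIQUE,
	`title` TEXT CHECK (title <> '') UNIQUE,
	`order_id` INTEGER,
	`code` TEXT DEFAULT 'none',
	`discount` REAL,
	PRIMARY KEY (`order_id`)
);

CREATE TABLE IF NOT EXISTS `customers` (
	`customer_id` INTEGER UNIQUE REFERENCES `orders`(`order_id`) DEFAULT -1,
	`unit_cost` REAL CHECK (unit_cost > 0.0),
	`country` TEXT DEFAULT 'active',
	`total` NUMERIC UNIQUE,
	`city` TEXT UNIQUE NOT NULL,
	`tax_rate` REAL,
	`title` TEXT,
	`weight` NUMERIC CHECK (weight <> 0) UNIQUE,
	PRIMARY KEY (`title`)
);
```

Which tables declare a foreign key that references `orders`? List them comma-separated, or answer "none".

- customers.customer_id references orders(order_id).

customers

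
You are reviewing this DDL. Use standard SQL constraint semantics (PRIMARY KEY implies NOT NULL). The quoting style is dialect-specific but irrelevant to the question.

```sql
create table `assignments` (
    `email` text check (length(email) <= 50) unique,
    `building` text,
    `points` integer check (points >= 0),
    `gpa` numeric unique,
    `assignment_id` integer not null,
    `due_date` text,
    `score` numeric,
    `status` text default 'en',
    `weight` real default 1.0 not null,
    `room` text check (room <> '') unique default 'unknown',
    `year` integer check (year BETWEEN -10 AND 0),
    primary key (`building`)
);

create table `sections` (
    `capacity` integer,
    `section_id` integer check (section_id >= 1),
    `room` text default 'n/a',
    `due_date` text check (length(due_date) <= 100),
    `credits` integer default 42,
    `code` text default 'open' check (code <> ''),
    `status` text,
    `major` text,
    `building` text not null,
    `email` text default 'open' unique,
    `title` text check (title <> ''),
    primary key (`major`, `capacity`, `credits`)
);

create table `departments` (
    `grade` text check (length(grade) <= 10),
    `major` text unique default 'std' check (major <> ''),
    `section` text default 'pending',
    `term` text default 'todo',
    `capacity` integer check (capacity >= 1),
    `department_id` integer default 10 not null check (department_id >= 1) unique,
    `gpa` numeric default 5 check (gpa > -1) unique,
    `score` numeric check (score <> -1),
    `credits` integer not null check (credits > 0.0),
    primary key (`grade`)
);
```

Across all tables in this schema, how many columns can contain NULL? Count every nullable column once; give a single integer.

assignments: 8 nullable (email, points, gpa, due_date, score, status, room, year — PK (building) and explicit NOT NULL columns excluded).
sections: 7 nullable (section_id, room, due_date, code, status, email, title — PK (major, capacity, credits) and explicit NOT NULL columns excluded).
departments: 6 nullable (major, section, term, capacity, gpa, score — PK (grade) and explicit NOT NULL columns excluded).
Total: 8 + 7 + 6 = 21.

21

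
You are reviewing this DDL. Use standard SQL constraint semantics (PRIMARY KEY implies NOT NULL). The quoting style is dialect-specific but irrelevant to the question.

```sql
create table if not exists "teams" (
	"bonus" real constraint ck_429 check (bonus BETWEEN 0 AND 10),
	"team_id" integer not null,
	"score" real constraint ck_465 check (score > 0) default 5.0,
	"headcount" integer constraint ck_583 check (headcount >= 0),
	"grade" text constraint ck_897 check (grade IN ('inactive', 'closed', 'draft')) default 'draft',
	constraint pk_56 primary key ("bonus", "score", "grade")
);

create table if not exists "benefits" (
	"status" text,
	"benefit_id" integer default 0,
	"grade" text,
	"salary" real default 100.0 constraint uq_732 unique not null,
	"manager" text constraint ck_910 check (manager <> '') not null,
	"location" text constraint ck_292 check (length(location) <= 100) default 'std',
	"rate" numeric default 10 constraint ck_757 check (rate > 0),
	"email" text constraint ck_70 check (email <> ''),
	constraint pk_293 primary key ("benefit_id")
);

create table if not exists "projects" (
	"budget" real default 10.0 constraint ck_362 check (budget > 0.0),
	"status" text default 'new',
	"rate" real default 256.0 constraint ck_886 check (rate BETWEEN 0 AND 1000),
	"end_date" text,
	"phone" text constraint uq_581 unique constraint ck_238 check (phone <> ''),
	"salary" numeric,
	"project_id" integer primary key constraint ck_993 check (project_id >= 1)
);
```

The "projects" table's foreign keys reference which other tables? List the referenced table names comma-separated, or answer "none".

No column in projects has a REFERENCES clause.

none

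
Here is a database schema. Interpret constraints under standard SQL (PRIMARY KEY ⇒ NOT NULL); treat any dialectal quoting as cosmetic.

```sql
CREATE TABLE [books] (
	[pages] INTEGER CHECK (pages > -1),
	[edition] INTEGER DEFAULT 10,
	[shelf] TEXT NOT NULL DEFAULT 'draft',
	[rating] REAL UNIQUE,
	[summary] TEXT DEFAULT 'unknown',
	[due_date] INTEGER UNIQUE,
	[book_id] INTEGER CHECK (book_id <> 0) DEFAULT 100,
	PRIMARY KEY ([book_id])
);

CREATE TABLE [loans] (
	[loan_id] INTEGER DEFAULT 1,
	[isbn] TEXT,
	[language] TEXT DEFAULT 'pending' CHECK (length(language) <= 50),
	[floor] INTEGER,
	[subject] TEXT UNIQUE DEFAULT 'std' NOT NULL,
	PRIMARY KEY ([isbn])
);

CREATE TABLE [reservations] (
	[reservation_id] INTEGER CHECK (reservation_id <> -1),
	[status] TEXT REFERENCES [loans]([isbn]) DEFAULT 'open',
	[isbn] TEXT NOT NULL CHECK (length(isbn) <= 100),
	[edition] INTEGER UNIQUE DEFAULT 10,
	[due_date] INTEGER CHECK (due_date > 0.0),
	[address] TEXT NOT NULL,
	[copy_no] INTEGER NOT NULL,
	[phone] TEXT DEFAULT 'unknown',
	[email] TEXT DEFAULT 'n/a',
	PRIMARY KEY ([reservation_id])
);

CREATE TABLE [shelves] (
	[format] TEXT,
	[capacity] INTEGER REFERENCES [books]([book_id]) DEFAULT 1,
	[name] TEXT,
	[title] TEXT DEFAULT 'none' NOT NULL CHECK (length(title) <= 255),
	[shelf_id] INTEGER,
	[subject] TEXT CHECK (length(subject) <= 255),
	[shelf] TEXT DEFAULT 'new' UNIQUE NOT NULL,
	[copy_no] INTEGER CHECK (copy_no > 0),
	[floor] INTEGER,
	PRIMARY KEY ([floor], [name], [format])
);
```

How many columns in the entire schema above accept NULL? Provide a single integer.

17

books: 5 nullable (pages, edition, rating, summary, due_date — PK (book_id) and explicit NOT NULL columns excluded).
loans: 3 nullable (loan_id, language, floor — PK (isbn) and explicit NOT NULL columns excluded).
reservations: 5 nullable (status, edition, due_date, phone, email — PK (reservation_id) and explicit NOT NULL columns excluded).
shelves: 4 nullable (capacity, shelf_id, subject, copy_no — PK (floor, name, format) and explicit NOT NULL columns excluded).
Total: 5 + 3 + 5 + 4 = 17.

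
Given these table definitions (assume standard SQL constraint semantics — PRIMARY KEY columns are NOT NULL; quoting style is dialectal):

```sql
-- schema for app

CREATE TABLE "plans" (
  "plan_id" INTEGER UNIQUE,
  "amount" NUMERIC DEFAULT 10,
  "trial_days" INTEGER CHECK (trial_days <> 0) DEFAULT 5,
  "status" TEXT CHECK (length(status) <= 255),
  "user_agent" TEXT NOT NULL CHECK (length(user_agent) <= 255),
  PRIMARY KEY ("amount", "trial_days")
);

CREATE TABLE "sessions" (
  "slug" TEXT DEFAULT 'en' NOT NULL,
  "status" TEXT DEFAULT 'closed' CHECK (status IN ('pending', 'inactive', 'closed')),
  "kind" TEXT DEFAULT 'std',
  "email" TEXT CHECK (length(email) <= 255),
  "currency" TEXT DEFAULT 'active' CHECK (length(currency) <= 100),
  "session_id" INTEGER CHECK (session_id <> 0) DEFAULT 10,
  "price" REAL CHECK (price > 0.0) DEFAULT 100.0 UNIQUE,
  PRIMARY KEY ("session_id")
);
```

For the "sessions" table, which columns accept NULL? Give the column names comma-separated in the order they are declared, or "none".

status, kind, email, currency, price

- slug: declared NOT NULL → not nullable.
- status: CHECK does not forbid NULL (a CHECK constraint passes when its expression is NULL) → nullable.
- kind: DEFAULT only fills an omitted column; an explicit NULL is still allowed → nullable.
- email: CHECK does not forbid NULL (a CHECK constraint passes when its expression is NULL) → nullable.
- currency: CHECK does not forbid NULL (a CHECK constraint passes when its expression is NULL) → nullable.
- session_id: part of the PRIMARY KEY, which implies NOT NULL → not nullable.
- price: CHECK does not forbid NULL (a CHECK constraint passes when its expression is NULL) → nullable.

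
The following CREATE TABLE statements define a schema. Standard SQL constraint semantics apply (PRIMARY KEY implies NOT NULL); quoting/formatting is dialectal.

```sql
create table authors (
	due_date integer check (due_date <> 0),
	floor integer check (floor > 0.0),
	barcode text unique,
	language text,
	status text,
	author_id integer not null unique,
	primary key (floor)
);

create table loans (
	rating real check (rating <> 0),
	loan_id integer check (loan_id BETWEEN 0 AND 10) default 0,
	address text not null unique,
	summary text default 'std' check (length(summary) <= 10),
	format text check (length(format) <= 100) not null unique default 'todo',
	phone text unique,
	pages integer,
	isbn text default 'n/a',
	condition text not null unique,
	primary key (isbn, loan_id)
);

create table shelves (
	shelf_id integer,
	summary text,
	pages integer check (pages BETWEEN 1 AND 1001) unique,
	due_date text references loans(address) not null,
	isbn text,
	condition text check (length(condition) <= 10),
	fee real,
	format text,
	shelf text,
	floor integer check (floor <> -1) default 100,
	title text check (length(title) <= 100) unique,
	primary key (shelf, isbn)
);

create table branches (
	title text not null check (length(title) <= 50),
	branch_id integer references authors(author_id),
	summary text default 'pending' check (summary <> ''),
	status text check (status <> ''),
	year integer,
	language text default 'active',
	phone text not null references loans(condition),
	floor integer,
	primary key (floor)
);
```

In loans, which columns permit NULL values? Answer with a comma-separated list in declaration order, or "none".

rating, summary, phone, pages

- rating: CHECK does not forbid NULL (a CHECK constraint passes when its expression is NULL) → nullable.
- loan_id: part of the PRIMARY KEY, which implies NOT NULL → not nullable.
- address: declared NOT NULL → not nullable.
- summary: CHECK does not forbid NULL (a CHECK constraint passes when its expression is NULL) → nullable.
- format: declared NOT NULL → not nullable.
- phone: UNIQUE does not imply NOT NULL → nullable.
- pages: no NOT NULL constraint applies → nullable.
- isbn: part of the PRIMARY KEY, which implies NOT NULL → not nullable.
- condition: declared NOT NULL → not nullable.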